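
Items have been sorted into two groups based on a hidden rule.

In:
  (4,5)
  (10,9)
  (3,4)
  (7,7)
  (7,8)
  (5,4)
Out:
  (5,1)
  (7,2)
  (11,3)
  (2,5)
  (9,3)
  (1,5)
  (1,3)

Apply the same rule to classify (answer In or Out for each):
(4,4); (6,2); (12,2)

In, Out, Out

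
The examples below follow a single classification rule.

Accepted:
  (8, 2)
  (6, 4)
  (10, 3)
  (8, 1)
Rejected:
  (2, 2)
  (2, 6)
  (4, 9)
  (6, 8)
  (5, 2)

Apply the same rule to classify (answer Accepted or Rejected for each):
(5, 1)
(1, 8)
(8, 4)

A rule that fits every label: first > second AND first is even — true of each 'Accepted' example, false of each 'Rejected' one.
(5, 1) — 5 > 1, first 5, hence Rejected. (1, 8) — 1 < 8, first 1, hence Rejected. (8, 4) — 8 > 4, first 8, hence Accepted.

Rejected, Rejected, Accepted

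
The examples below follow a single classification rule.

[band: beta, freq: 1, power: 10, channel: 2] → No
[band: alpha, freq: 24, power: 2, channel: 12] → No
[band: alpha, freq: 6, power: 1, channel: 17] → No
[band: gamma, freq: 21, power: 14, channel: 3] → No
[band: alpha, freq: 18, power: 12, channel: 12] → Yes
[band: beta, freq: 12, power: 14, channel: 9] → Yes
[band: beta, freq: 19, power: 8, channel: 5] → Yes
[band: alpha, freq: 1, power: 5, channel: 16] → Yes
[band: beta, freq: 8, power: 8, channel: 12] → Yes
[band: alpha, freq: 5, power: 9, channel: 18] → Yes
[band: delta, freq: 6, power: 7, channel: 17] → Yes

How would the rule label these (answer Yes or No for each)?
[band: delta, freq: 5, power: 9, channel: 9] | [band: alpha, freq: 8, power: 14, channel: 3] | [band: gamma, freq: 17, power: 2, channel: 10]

Yes, No, No

The rule appears to be: power ≥ 5 AND channel ≥ 5.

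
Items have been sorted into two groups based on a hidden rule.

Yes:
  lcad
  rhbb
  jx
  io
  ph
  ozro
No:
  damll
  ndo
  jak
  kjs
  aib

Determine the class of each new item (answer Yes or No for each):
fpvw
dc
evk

Yes, Yes, No

Every 'Yes' example satisfies: even length. None of the 'No' examples do.
fpvw — length 4, hence Yes.
dc — length 2, hence Yes.
evk — length 3, hence No.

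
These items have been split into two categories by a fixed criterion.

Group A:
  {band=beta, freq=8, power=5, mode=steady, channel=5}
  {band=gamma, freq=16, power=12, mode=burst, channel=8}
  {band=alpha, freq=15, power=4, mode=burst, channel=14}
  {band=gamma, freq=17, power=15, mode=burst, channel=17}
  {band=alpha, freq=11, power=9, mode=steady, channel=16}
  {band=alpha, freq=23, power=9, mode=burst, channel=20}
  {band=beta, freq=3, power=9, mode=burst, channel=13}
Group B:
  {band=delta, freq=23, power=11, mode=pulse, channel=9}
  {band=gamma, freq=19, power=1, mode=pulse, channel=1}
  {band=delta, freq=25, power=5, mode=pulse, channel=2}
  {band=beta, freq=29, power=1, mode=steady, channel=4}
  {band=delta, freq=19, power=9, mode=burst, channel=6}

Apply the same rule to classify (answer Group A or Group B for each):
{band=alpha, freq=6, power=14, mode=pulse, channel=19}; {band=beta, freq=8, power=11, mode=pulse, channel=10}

Group A, Group A

The distinguishing property — band is alpha OR freq ≤ 17 — holds for all the 'Group A' cases and none of the 'Group B' cases.
Group A: {band=alpha, freq=6, power=14, mode=pulse, channel=19}, since band is alpha, freq = 6.
Group A: {band=beta, freq=8, power=11, mode=pulse, channel=10}, since band is beta, freq = 8.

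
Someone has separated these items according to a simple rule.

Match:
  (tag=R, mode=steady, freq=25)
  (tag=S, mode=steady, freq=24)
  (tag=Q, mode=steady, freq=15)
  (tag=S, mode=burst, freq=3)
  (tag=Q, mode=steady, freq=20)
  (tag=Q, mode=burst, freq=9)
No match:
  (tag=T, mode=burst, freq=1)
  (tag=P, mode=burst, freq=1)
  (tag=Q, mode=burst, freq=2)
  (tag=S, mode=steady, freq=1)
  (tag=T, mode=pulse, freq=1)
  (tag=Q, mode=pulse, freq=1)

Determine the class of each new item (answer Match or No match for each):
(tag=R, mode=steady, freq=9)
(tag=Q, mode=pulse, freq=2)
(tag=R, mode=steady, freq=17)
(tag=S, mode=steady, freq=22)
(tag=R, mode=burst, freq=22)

All 'Match' examples share one property — freq ≥ 3 — and every 'No match' example lacks it.
(tag=R, mode=steady, freq=9) — freq = 9, hence Match.
(tag=Q, mode=pulse, freq=2) — freq = 2, hence No match.
(tag=R, mode=steady, freq=17) — freq = 17, hence Match.
(tag=S, mode=steady, freq=22) — freq = 22, hence Match.
(tag=R, mode=burst, freq=22) — freq = 22, hence Match.

Match, No match, Match, Match, Match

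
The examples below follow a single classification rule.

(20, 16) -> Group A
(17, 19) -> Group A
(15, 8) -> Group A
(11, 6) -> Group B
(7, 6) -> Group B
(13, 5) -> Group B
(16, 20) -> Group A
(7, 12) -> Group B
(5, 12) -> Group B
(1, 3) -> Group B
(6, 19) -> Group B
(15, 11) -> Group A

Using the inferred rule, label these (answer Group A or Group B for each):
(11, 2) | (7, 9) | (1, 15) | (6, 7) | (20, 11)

Group B, Group B, Group B, Group B, Group A

Every 'Group A' example satisfies: first ≥ 15. None of the 'Group B' examples do.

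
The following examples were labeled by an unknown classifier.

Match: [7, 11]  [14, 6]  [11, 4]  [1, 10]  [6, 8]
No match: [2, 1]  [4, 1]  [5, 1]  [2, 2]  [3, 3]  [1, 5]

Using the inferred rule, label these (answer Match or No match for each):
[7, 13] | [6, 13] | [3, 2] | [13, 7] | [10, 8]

Match, Match, No match, Match, Match

One predicate separates the groups cleanly: sum ≥ 11.
[7, 13]: Match (7+13 = 20). [6, 13]: Match (6+13 = 19). [3, 2]: No match (3+2 = 5). [13, 7]: Match (13+7 = 20). [10, 8]: Match (10+8 = 18).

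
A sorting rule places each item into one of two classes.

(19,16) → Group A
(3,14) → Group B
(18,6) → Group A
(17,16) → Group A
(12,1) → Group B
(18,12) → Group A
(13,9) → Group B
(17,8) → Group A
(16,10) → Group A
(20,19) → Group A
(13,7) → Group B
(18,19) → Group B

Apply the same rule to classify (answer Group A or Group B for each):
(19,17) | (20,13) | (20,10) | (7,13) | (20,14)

Group A, Group A, Group A, Group B, Group A

Rule: first > second AND sum ≥ 24. This holds for each 'Group A' example and fails for each 'Group B' one.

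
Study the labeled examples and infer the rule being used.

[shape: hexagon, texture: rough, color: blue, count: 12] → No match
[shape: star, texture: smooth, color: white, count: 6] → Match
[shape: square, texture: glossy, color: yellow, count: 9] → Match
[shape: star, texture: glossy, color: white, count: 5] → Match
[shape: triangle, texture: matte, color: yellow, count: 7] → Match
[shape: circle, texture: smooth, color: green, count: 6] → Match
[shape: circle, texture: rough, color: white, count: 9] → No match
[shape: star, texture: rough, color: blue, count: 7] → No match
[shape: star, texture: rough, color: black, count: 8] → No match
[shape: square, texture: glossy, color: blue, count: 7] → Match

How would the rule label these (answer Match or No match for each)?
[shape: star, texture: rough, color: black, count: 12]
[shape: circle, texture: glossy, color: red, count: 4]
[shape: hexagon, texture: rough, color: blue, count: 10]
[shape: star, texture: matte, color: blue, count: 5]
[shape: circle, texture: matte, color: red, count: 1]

No match, Match, No match, Match, Match

Looking at the examples, the only property every 'Match' case has and every 'No match' case lacks is: texture is not rough.
[shape: star, texture: rough, color: black, count: 12] — texture is rough, hence No match.
[shape: circle, texture: glossy, color: red, count: 4] — texture is glossy, hence Match.
[shape: hexagon, texture: rough, color: blue, count: 10] — texture is rough, hence No match.
[shape: star, texture: matte, color: blue, count: 5] — texture is matte, hence Match.
[shape: circle, texture: matte, color: red, count: 1] — texture is matte, hence Match.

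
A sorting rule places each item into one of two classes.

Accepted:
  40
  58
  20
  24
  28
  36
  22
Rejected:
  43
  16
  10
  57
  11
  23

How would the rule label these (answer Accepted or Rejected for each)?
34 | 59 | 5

One predicate separates the groups cleanly: even AND at least 20.
34 — 34 is even, 34 ≥ 20, hence Accepted. 59 — 59 is odd, 59 ≥ 20, hence Rejected. 5 — 5 is odd, 5 < 20, hence Rejected.

Accepted, Rejected, Rejected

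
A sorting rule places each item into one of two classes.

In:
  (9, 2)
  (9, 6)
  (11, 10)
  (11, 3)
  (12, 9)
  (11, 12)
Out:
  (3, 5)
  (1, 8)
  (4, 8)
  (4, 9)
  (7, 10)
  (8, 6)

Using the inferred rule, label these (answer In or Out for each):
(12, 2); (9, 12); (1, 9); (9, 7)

A rule that fits every label: first ≥ 9 — true of each 'In' example, false of each 'Out' one.
In: (12, 2), since first 12. In: (9, 12), since first 9. Out: (1, 9), since first 1. In: (9, 7), since first 9.

In, In, Out, In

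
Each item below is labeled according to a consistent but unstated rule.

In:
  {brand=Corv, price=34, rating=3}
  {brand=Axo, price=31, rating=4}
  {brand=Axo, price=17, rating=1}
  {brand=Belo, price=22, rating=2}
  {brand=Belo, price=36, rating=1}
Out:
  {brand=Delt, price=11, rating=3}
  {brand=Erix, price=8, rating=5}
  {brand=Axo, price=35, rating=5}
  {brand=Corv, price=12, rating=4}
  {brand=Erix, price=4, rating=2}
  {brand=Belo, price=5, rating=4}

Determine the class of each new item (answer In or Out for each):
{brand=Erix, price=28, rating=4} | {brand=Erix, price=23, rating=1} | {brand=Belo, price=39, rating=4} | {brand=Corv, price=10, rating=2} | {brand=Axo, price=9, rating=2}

'In' ⟺ rating ≤ 4 AND price ≥ 17.
{brand=Erix, price=28, rating=4}: rating = 4, price = 28 — passes, so In. {brand=Erix, price=23, rating=1}: rating = 1, price = 23 — passes, so In. {brand=Belo, price=39, rating=4}: rating = 4, price = 39 — passes, so In. {brand=Corv, price=10, rating=2}: rating = 2, price = 10 — lacks this property, so Out. {brand=Axo, price=9, rating=2}: rating = 2, price = 9 — lacks this property, so Out.

In, In, In, Out, Out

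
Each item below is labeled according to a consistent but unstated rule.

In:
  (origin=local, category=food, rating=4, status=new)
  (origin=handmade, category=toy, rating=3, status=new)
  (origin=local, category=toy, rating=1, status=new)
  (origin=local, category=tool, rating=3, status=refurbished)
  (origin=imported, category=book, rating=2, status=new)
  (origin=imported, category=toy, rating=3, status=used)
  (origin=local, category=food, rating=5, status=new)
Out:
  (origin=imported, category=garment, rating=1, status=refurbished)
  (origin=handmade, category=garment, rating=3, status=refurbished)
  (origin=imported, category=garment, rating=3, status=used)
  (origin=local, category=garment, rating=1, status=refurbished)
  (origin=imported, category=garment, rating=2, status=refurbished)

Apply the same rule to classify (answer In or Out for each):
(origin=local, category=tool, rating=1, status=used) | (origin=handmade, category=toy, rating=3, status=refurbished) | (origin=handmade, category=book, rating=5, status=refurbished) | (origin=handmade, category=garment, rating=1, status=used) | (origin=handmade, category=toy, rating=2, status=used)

Every 'In' example satisfies: category is not garment. None of the 'Out' examples do.
(origin=local, category=tool, rating=1, status=used): In (category is tool).
(origin=handmade, category=toy, rating=3, status=refurbished): In (category is toy).
(origin=handmade, category=book, rating=5, status=refurbished): In (category is book).
(origin=handmade, category=garment, rating=1, status=used): Out (category is garment).
(origin=handmade, category=toy, rating=2, status=used): In (category is toy).

In, In, In, Out, In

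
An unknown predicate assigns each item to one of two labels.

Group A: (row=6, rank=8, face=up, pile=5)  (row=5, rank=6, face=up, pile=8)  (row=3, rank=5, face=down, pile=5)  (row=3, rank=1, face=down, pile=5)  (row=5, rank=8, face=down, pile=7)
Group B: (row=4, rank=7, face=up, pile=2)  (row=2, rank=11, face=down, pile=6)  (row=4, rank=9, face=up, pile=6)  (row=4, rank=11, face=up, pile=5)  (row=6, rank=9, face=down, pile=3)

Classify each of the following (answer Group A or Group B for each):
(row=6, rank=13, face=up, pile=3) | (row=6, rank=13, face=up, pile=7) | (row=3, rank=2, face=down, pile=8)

The classifier is using: pile ≥ 3 AND rank ≤ 8.
Group B: (row=6, rank=13, face=up, pile=3), since pile = 3, rank = 13. Group B: (row=6, rank=13, face=up, pile=7), since pile = 7, rank = 13. Group A: (row=3, rank=2, face=down, pile=8), since pile = 8, rank = 2.

Group B, Group B, Group A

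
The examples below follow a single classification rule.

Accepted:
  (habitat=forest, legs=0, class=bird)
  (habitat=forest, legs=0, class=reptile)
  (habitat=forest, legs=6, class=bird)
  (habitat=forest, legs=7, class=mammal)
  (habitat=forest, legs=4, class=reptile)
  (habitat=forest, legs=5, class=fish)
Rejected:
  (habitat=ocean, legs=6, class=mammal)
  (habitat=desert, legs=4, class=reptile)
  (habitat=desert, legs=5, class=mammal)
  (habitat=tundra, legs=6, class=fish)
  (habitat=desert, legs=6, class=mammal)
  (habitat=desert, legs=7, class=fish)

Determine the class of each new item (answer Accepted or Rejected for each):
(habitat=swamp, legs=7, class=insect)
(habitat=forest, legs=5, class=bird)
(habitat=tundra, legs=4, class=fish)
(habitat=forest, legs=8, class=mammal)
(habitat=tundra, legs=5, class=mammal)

Checking candidate rules against both groups, what survives is: habitat is forest.
(habitat=swamp, legs=7, class=insect): Rejected (habitat is swamp).
(habitat=forest, legs=5, class=bird): Accepted (habitat is forest).
(habitat=tundra, legs=4, class=fish): Rejected (habitat is tundra).
(habitat=forest, legs=8, class=mammal): Accepted (habitat is forest).
(habitat=tundra, legs=5, class=mammal): Rejected (habitat is tundra).

Rejected, Accepted, Rejected, Accepted, Rejected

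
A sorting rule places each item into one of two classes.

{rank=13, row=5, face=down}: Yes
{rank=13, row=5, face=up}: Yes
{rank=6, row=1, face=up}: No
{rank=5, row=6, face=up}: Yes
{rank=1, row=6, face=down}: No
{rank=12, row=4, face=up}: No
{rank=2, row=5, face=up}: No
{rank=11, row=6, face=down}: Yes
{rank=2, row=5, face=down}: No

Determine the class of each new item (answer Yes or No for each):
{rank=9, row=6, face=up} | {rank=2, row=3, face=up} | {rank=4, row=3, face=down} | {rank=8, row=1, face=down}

'Yes' ⟺ rank ≥ 5 AND row ≥ 5.
{rank=9, row=6, face=up} — rank = 9, row = 6, hence Yes.
{rank=2, row=3, face=up} — rank = 2, row = 3, hence No.
{rank=4, row=3, face=down} — rank = 4, row = 3, hence No.
{rank=8, row=1, face=down} — rank = 8, row = 1, hence No.

Yes, No, No, No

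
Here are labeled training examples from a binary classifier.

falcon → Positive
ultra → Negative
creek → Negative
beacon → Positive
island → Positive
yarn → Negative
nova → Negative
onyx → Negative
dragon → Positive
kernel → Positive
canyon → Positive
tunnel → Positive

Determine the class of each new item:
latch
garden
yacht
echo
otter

All 'Positive' examples share one property — length 6 — and every 'Negative' example lacks it.
latch → length 5 → Negative. garden → length 6 → Positive. yacht → length 5 → Negative. echo → length 4 → Negative. otter → length 5 → Negative.

Negative, Positive, Negative, Negative, Negative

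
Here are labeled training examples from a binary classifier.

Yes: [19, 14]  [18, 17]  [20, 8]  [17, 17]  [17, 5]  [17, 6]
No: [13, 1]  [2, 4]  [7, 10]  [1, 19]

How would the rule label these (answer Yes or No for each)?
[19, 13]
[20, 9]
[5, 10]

The classifier is using: sum ≥ 22.

Yes, Yes, No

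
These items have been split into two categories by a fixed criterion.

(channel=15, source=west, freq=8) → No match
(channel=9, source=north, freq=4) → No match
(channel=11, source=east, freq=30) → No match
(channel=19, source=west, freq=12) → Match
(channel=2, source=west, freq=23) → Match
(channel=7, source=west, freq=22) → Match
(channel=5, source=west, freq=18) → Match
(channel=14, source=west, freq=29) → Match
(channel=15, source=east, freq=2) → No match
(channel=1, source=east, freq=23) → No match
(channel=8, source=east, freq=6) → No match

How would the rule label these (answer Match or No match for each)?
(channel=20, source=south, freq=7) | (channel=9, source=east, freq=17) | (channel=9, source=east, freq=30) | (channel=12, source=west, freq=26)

No match, No match, No match, Match

The classifier is using: source is west AND freq ≥ 12.
(channel=20, source=south, freq=7): source is south, freq = 7 — doesn't match, so No match. (channel=9, source=east, freq=17): source is east, freq = 17 — doesn't match, so No match. (channel=9, source=east, freq=30): source is east, freq = 30 — doesn't match, so No match. (channel=12, source=west, freq=26): source is west, freq = 26 — satisfies this, so Match.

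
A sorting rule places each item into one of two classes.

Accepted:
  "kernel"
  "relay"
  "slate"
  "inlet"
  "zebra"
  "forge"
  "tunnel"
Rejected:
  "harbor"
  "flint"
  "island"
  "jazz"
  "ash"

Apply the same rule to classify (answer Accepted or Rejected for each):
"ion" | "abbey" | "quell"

Rejected, Accepted, Accepted

The simplest hypothesis consistent with all the labels is: contains 'e'.
"ion" — no 'e', hence Rejected. "abbey" — has 'e', hence Accepted. "quell" — has 'e', hence Accepted.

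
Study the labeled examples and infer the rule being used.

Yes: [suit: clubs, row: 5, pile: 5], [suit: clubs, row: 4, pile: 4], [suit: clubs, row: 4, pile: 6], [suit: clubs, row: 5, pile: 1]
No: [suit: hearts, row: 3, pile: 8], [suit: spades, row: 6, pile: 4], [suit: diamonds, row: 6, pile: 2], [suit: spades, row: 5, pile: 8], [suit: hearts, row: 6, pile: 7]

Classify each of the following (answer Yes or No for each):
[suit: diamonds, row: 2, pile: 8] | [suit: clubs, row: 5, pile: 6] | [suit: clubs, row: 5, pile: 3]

All 'Yes' examples share one property — suit is clubs — and every 'No' example lacks it.
[suit: diamonds, row: 2, pile: 8] — suit is diamonds, hence No.
[suit: clubs, row: 5, pile: 6] — suit is clubs, hence Yes.
[suit: clubs, row: 5, pile: 3] — suit is clubs, hence Yes.

No, Yes, Yes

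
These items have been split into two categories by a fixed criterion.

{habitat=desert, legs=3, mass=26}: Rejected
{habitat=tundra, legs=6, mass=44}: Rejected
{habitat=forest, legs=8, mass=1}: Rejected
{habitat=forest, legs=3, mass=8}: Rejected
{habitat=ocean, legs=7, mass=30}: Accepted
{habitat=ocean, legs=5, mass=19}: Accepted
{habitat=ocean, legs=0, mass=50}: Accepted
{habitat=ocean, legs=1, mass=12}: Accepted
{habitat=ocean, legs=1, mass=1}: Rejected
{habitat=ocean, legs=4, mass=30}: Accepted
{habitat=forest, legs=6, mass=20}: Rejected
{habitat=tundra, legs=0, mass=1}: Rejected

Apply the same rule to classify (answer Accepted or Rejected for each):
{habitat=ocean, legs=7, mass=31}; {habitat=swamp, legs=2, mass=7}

Accepted, Rejected

The pattern is that an item is 'Accepted' exactly when: habitat is ocean AND mass ≥ 8.
Accepted: {habitat=ocean, legs=7, mass=31}, since habitat is ocean, mass = 31. Rejected: {habitat=swamp, legs=2, mass=7}, since habitat is swamp, mass = 7.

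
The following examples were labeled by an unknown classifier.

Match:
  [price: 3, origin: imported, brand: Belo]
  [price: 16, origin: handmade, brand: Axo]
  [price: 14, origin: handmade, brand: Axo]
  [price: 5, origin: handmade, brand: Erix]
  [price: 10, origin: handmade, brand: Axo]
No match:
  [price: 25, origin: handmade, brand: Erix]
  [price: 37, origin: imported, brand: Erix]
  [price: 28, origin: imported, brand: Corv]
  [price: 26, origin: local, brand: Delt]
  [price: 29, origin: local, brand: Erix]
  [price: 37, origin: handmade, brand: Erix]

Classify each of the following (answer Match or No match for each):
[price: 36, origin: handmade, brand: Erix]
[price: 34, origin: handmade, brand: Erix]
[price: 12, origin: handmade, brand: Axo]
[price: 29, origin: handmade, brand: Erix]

No match, No match, Match, No match

'Match' ⟺ price ≤ 16.
[price: 36, origin: handmade, brand: Erix]: No match (price = 36).
[price: 34, origin: handmade, brand: Erix]: No match (price = 34).
[price: 12, origin: handmade, brand: Axo]: Match (price = 12).
[price: 29, origin: handmade, brand: Erix]: No match (price = 29).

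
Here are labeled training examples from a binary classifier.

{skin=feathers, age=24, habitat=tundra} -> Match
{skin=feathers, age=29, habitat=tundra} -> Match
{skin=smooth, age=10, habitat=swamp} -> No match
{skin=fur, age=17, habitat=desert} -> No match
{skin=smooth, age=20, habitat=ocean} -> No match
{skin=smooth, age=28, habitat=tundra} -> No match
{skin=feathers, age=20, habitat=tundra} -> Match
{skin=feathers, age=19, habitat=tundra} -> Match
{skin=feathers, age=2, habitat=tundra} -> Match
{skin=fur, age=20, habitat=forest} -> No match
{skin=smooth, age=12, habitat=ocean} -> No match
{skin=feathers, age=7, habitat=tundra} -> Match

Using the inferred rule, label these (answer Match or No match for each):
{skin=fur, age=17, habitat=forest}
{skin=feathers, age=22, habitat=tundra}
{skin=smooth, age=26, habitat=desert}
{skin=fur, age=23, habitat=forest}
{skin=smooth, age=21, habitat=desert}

No match, Match, No match, No match, No match

The pattern is that an item is 'Match' exactly when: skin is feathers.
{skin=fur, age=17, habitat=forest}: skin is fur — doesn't match, so No match. {skin=feathers, age=22, habitat=tundra}: skin is feathers — satisfies this, so Match. {skin=smooth, age=26, habitat=desert}: skin is smooth — doesn't match, so No match. {skin=fur, age=23, habitat=forest}: skin is fur — doesn't match, so No match. {skin=smooth, age=21, habitat=desert}: skin is smooth — doesn't match, so No match.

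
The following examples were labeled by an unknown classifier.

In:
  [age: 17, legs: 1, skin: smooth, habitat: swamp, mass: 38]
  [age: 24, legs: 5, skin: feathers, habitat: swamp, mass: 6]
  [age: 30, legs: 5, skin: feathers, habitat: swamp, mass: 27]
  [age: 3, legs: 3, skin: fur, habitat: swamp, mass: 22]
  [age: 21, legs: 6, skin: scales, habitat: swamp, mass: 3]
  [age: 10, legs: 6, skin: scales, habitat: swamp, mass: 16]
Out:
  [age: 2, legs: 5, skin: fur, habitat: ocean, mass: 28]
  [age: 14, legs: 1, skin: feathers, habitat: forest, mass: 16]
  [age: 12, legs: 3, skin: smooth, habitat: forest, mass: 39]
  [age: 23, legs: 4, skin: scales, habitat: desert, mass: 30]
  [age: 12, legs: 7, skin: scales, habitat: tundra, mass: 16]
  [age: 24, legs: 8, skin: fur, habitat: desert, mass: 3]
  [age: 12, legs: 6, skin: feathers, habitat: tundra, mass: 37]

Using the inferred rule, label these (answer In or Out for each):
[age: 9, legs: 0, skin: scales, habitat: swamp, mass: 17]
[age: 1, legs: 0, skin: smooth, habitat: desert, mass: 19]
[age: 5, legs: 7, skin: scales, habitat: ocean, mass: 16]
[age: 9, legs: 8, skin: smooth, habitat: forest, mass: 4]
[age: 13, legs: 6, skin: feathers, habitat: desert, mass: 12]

In, Out, Out, Out, Out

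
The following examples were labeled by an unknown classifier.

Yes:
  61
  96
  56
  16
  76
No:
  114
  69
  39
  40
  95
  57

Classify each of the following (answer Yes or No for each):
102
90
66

No, No, Yes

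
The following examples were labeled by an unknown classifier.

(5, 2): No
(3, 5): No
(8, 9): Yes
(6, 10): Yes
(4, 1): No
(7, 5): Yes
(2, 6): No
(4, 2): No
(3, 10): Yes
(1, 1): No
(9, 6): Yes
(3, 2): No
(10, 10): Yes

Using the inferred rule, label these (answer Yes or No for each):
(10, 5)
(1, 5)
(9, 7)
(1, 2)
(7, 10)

Yes, No, Yes, No, Yes

All 'Yes' examples share one property — sum ≥ 12 — and every 'No' example lacks it.
(10, 5) — 10+5 = 15, hence Yes. (1, 5) — 1+5 = 6, hence No. (9, 7) — 9+7 = 16, hence Yes. (1, 2) — 1+2 = 3, hence No. (7, 10) — 7+10 = 17, hence Yes.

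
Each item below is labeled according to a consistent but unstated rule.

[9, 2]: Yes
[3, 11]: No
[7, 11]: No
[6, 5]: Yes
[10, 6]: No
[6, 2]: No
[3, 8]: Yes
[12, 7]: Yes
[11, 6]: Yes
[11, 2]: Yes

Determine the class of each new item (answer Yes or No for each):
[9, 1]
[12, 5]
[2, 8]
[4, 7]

No, Yes, No, Yes

The common property of the 'Yes' items is: sum is odd. No 'No' item has it.
[9, 1]: 9+1 = 10, doesn't qualify → No. [12, 5]: 12+5 = 17, has this property → Yes. [2, 8]: 2+8 = 10, doesn't qualify → No. [4, 7]: 4+7 = 11, has this property → Yes.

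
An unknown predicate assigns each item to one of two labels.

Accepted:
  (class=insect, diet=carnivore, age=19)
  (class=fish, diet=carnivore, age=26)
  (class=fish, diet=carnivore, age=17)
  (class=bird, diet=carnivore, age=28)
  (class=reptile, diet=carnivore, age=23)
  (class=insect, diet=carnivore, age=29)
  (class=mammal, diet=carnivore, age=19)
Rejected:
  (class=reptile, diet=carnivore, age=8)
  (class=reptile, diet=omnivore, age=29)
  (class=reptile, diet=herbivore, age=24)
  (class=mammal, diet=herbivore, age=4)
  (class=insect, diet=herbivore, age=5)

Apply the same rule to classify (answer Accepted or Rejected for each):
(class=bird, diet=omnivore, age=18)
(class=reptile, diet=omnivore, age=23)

Rejected, Rejected

Every 'Accepted' example satisfies: diet is carnivore AND age ≥ 17. None of the 'Rejected' examples do.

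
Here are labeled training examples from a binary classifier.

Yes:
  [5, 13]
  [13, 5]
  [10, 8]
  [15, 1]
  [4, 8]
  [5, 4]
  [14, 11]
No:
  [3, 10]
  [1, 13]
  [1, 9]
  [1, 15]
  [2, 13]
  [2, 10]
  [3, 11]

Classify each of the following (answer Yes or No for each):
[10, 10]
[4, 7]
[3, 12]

Yes, Yes, No

Every 'Yes' example satisfies: first ≥ 4. None of the 'No' examples do.
[10, 10]: Yes (first 10).
[4, 7]: Yes (first 4).
[3, 12]: No (first 3).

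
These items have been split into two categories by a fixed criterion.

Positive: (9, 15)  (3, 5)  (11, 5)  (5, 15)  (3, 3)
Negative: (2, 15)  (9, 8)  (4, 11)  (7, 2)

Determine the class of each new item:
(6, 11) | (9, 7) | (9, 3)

A rule that fits every label: sum is even — true of each 'Positive' example, false of each 'Negative' one.

Negative, Positive, Positive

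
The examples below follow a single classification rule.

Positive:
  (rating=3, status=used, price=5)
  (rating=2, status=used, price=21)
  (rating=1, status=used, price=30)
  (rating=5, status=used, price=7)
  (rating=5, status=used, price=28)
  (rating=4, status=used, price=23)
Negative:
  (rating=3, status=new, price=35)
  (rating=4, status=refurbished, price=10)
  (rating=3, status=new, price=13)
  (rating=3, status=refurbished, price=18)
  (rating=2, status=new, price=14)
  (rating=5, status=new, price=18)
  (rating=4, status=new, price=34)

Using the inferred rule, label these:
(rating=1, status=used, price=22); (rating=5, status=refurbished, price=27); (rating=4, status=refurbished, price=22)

Positive, Negative, Negative

'Positive' ⟺ status is used.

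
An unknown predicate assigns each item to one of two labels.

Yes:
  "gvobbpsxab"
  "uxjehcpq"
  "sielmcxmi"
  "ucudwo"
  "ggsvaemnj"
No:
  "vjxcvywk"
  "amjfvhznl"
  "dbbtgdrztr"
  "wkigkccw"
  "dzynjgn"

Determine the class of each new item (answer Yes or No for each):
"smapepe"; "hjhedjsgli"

The simplest hypothesis consistent with all the labels is: has ≥ 2 vowels.
"smapepe": 3 vowels, passes → Yes.
"hjhedjsgli": 2 vowels, passes → Yes.

Yes, Yes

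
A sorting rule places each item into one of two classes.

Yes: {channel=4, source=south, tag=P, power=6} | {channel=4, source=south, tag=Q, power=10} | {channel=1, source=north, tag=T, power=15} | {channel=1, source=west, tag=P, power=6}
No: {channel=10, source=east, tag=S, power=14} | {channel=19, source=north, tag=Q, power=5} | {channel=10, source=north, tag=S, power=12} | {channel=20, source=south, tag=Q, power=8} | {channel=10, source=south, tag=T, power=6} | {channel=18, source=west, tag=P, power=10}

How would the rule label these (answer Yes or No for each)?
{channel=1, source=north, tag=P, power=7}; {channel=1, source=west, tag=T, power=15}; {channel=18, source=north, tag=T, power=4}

Yes, Yes, No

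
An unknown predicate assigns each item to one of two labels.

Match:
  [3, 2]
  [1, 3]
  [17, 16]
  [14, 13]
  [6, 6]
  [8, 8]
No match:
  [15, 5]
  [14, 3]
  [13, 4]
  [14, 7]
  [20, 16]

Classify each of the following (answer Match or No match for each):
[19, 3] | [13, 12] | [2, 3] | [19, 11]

'Match' ⟺ |first − second| ≤ 2.
[19, 3] → |19−3| = 16 → No match. [13, 12] → |13−12| = 1 → Match. [2, 3] → |2−3| = 1 → Match. [19, 11] → |19−11| = 8 → No match.

No match, Match, Match, No match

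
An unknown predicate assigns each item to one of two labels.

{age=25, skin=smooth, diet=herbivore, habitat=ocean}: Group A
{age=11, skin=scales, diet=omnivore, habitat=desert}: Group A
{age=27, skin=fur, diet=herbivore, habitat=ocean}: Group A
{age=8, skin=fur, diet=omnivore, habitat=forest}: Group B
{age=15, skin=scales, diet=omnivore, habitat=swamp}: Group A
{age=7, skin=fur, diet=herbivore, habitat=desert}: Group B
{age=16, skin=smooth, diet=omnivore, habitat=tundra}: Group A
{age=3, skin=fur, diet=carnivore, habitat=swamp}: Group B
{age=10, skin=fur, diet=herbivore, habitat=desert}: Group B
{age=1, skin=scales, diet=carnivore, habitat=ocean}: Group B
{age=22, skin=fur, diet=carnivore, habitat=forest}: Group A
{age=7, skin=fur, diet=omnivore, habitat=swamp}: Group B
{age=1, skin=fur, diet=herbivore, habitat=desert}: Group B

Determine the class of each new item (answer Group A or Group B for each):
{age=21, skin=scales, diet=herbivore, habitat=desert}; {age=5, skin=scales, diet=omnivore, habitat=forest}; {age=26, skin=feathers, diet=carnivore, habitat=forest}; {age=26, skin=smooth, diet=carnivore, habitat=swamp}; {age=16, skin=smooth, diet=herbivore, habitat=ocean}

The pattern is that an item is 'Group A' exactly when: age ≥ 11.
{age=21, skin=scales, diet=herbivore, habitat=desert} → age = 21 → Group A. {age=5, skin=scales, diet=omnivore, habitat=forest} → age = 5 → Group B. {age=26, skin=feathers, diet=carnivore, habitat=forest} → age = 26 → Group A. {age=26, skin=smooth, diet=carnivore, habitat=swamp} → age = 26 → Group A. {age=16, skin=smooth, diet=herbivore, habitat=ocean} → age = 16 → Group A.

Group A, Group B, Group A, Group A, Group A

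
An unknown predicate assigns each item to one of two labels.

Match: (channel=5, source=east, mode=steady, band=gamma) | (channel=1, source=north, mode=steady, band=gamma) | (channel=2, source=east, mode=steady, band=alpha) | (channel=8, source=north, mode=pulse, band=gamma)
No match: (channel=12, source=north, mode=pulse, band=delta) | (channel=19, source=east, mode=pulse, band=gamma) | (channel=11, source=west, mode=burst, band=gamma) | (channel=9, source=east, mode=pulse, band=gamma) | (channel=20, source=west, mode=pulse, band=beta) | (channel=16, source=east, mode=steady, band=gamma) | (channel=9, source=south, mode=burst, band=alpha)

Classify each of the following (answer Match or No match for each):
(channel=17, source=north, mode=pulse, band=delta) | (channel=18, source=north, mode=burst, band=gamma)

No match, No match

Rule: channel ≤ 8. This holds for each 'Match' example and fails for each 'No match' one.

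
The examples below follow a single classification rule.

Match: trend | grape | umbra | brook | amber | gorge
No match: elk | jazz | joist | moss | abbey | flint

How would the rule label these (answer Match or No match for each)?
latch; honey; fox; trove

No match, No match, No match, Match

All 'Match' examples share one property — contains 'r' — and every 'No match' example lacks it.
latch: no 'r' — doesn't qualify, so No match. honey: no 'r' — doesn't qualify, so No match. fox: no 'r' — doesn't qualify, so No match. trove: has 'r' — has this property, so Match.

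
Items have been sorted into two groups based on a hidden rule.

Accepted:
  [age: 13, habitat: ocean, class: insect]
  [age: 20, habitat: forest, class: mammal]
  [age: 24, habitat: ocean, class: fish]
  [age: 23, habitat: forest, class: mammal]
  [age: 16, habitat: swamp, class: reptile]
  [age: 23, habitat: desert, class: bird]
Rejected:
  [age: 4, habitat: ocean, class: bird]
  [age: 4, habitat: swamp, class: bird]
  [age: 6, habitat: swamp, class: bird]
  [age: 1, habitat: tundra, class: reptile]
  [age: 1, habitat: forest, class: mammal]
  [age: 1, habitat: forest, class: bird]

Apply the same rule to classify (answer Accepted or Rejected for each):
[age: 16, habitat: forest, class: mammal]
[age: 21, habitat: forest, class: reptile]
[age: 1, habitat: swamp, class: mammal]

'Accepted' ⟺ age ≥ 13.
[age: 16, habitat: forest, class: mammal]: age = 16 — qualifies, so Accepted.
[age: 21, habitat: forest, class: reptile]: age = 21 — qualifies, so Accepted.
[age: 1, habitat: swamp, class: mammal]: age = 1 — fails the rule, so Rejected.

Accepted, Accepted, Rejected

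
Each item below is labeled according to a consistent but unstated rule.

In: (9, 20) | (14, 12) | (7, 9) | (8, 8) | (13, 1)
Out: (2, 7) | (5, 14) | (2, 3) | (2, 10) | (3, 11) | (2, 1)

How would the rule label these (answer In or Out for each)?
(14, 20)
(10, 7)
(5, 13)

A rule that fits every label: first ≥ 7 — true of each 'In' example, false of each 'Out' one.
(14, 20): first 14, fits → In. (10, 7): first 10, fits → In. (5, 13): first 5, does not satisfy this → Out.

In, In, Out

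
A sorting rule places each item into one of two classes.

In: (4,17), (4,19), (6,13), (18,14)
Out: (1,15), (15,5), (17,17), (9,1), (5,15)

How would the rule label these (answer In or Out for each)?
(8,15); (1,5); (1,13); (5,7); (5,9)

In, Out, Out, Out, Out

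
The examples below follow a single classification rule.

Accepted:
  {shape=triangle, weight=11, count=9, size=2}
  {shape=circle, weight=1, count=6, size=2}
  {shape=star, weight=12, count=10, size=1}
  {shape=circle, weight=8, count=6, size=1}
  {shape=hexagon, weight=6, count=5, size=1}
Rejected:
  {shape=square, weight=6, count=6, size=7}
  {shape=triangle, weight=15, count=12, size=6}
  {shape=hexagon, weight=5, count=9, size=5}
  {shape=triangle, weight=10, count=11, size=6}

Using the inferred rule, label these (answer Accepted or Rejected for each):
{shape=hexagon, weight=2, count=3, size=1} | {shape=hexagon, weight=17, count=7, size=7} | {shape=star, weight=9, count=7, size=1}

Accepted, Rejected, Accepted

All 'Accepted' examples share one property — size ≤ 2 — and every 'Rejected' example lacks it.
{shape=hexagon, weight=2, count=3, size=1}: size = 1 — satisfies this, so Accepted. {shape=hexagon, weight=17, count=7, size=7}: size = 7 — does not satisfy this, so Rejected. {shape=star, weight=9, count=7, size=1}: size = 1 — satisfies this, so Accepted.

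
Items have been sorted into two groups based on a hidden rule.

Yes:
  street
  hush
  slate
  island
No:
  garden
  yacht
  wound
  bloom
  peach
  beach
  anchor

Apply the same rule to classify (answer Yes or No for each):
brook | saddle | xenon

'Yes' ⟺ contains 's'.
brook → no 's' → No.
saddle → has 's' → Yes.
xenon → no 's' → No.

No, Yes, No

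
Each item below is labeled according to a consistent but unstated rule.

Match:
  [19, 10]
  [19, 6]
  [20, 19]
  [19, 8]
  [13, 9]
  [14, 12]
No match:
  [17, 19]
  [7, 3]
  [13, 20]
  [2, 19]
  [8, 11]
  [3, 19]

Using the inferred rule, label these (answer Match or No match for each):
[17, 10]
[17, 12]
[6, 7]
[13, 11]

The common property of the 'Match' items is: first > second AND sum ≥ 19. No 'No match' item has it.
[17, 10] → 17 > 10, 17+10 = 27 → Match. [17, 12] → 17 > 12, 17+12 = 29 → Match. [6, 7] → 6 < 7, 6+7 = 13 → No match. [13, 11] → 13 > 11, 13+11 = 24 → Match.

Match, Match, No match, Match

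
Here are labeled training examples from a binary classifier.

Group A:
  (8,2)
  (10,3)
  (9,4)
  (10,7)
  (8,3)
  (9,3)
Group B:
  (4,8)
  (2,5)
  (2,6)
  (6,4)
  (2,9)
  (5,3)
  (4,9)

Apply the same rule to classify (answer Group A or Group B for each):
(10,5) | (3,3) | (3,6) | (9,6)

Group A, Group B, Group B, Group A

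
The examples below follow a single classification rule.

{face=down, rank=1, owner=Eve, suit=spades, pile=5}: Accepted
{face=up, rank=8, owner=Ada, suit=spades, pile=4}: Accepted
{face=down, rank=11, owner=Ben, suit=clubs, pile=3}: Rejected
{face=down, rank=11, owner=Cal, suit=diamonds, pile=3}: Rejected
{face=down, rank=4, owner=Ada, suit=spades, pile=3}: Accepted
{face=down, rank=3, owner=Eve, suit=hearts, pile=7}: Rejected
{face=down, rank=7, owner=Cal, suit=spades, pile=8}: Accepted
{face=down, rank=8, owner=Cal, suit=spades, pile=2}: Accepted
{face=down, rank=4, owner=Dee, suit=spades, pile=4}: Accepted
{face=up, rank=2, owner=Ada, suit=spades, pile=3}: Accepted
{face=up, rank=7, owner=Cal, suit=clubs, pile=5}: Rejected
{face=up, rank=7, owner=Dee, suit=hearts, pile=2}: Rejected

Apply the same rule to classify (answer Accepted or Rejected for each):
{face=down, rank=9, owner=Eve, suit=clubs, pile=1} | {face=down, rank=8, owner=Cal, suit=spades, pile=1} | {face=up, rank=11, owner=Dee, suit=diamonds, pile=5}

The pattern is that an item is 'Accepted' exactly when: suit is spades.

Rejected, Accepted, Rejected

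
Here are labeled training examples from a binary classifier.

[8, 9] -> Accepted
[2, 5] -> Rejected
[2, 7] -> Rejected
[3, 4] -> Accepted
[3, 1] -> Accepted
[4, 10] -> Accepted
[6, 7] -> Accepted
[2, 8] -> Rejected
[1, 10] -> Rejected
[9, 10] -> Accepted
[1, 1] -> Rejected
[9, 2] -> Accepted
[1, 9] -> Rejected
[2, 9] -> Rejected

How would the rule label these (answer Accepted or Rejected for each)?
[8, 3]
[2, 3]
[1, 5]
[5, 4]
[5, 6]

Accepted, Rejected, Rejected, Accepted, Accepted

The pattern is that an item is 'Accepted' exactly when: first ≥ 3.
[8, 3]: first 8 — matches, so Accepted. [2, 3]: first 2 — fails this test, so Rejected. [1, 5]: first 1 — fails this test, so Rejected. [5, 4]: first 5 — matches, so Accepted. [5, 6]: first 5 — matches, so Accepted.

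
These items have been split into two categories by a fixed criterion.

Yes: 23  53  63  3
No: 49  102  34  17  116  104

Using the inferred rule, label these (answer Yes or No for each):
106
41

No, No

A rule that fits every label: ends in digit 3 — true of each 'Yes' example, false of each 'No' one.
106: No (last digit 6). 41: No (last digit 1).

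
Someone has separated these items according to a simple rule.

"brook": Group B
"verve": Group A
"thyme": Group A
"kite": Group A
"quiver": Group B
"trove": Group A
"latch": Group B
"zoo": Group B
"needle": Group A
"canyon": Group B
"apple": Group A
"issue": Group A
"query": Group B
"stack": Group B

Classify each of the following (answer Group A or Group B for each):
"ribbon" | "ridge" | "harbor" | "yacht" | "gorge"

Group B, Group A, Group B, Group B, Group A

Comparing the two groups points to one rule — ends with 'e'.
"ribbon": Group B (ends with 'n'). "ridge": Group A (ends with 'e'). "harbor": Group B (ends with 'r'). "yacht": Group B (ends with 't'). "gorge": Group A (ends with 'e').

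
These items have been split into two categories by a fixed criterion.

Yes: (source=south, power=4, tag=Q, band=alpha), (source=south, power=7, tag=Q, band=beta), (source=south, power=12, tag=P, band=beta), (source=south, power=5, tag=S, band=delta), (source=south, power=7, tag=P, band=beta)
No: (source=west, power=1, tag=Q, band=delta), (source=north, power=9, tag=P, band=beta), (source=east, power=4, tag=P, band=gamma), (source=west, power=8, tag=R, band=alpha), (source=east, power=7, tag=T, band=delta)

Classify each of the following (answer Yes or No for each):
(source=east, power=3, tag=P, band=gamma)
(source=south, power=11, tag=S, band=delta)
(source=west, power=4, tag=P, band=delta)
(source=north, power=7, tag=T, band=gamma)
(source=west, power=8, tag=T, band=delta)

No, Yes, No, No, No

A rule that fits every label: source is south — true of each 'Yes' example, false of each 'No' one.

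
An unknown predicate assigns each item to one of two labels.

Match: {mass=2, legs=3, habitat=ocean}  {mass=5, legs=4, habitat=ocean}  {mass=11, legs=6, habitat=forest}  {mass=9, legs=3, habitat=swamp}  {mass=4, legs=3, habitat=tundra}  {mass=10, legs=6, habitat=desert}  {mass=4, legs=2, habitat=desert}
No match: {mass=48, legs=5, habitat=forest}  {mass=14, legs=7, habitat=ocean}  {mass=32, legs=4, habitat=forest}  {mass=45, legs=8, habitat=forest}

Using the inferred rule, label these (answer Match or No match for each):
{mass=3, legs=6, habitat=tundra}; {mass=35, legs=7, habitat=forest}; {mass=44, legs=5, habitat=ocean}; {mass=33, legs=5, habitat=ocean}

A rule that fits every label: mass ≤ 11 — true of each 'Match' example, false of each 'No match' one.
{mass=3, legs=6, habitat=tundra} → mass = 3 → Match. {mass=35, legs=7, habitat=forest} → mass = 35 → No match. {mass=44, legs=5, habitat=ocean} → mass = 44 → No match. {mass=33, legs=5, habitat=ocean} → mass = 33 → No match.

Match, No match, No match, No match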